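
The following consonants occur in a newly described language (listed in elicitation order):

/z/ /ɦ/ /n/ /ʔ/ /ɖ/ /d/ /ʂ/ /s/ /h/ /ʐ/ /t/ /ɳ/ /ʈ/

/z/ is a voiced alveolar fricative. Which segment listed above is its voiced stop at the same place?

/d/

The voiced stop at the same place is a voiced alveolar stop — in this inventory, /d/.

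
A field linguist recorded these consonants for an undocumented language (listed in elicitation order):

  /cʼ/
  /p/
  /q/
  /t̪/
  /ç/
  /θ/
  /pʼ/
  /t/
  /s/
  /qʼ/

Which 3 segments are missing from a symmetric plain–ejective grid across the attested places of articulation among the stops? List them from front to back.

place of articulation  plain     ejective
bilabial          p         pʼ      
dental            t̪        —       
alveolar          t         —       
palatal           —         cʼ      
uvular            q         qʼ      
Gaps, from front to back: dental lacks ejective (/t̪ʼ/); alveolar lacks ejective (/tʼ/); palatal lacks plain (/c/).

/t̪ʼ/, /tʼ/, /c/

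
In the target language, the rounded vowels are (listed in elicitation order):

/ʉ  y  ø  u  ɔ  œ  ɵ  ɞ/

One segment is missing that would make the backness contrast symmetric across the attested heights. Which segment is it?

high: front /y/, central /ʉ/, back /u/.
high-mid: front /ø/, central /ɵ/, back —.
low-mid: front /œ/, central /ɞ/, back /ɔ/.
The high-mid row has no back member, so the gap is the high-mid back rounded vowel /o/.

/o/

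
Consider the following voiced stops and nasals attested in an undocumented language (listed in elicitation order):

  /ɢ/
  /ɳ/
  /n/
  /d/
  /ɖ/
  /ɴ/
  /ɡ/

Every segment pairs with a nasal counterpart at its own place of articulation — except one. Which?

Alveolar: /d/ ~ /n/
Retroflex: /ɖ/ ~ /ɳ/
Uvular: /ɢ/ ~ /ɴ/
Velar: only /ɡ/ (oral stop); no nasal partner.
So /ɡ/ is the unpaired segment.

/ɡ/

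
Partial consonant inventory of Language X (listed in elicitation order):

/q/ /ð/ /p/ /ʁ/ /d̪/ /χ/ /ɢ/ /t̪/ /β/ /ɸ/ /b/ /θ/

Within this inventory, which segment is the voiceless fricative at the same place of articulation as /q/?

/q/ is a voiceless uvular stop.
The voiceless fricative at the same place is a voiceless uvular fricative — in this inventory, /χ/.

/χ/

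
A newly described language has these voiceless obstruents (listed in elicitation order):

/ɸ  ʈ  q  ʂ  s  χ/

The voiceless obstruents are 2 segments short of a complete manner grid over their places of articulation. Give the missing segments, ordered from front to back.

place of articulation  stop      fricative
bilabial          —         ɸ       
alveolar          —         s       
retroflex         ʈ         ʂ       
uvular            q         χ       
Gaps, from front to back: bilabial lacks stop (/p/); alveolar lacks stop (/t/).

/p/, /t/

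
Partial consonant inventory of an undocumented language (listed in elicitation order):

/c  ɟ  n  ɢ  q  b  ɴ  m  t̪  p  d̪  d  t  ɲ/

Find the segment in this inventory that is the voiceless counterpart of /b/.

/b/ is a voiced bilabial stop.
The voiceless counterpart is a voiceless bilabial stop — in this inventory, /p/.

/p/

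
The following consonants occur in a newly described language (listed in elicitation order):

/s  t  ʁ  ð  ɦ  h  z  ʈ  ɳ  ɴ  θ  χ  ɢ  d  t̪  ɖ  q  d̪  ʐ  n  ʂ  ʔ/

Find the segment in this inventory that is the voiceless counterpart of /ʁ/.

/χ/

/ʁ/ is a voiced uvular fricative.
The voiceless counterpart is a voiceless uvular fricative — in this inventory, /χ/.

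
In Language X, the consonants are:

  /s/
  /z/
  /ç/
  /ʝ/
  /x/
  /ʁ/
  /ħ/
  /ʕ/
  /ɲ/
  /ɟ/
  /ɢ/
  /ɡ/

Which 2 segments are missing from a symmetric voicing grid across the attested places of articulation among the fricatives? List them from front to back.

Voiceless: /s/ (alveolar), /ç/ (palatal), /x/ (velar), /ħ/ (pharyngeal).
Voiced: /z/ (alveolar), /ʝ/ (palatal), /ʁ/ (uvular), /ʕ/ (pharyngeal).
Gaps, from front to back: velar lacks voiced (/ɣ/); uvular lacks voiceless (/χ/).

/ɣ/, /χ/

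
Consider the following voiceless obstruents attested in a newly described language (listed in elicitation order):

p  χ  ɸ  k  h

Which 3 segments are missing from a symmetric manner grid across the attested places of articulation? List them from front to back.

/x/, /q/, /ʔ/

place of articulation  stop      fricative
bilabial          p         ɸ       
velar             k         —       
uvular            —         χ       
glottal           —         h       
Gaps, from front to back: velar lacks fricative (/x/); uvular lacks stop (/q/); glottal lacks stop (/ʔ/).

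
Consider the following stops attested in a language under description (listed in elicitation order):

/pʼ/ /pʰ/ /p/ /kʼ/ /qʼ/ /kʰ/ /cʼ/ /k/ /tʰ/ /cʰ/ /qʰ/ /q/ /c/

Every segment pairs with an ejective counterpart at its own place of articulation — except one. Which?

Bilabial: /p/ ~ /pʰ/ ~ /pʼ/
Palatal: /c/ ~ /cʰ/ ~ /cʼ/
Velar: /k/ ~ /kʰ/ ~ /kʼ/
Uvular: /q/ ~ /qʰ/ ~ /qʼ/
Alveolar: only /tʰ/ (aspirated); no ejective partner.
So /tʰ/ is the unpaired segment.

/tʰ/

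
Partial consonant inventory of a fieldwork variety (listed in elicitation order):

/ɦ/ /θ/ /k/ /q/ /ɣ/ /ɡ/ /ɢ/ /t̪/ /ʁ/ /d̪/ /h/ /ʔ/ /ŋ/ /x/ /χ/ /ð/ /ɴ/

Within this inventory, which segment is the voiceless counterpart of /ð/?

/ð/ is a voiced dental fricative.
The voiceless counterpart is a voiceless dental fricative — in this inventory, /θ/.

/θ/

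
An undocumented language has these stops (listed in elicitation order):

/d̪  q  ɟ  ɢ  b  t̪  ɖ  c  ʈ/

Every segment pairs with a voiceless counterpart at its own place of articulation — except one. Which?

Dental: /t̪/ ~ /d̪/
Retroflex: /ʈ/ ~ /ɖ/
Palatal: /c/ ~ /ɟ/
Uvular: /q/ ~ /ɢ/
Bilabial: only /b/ (voiced); no voiceless partner.
So /b/ is the unpaired segment.

/b/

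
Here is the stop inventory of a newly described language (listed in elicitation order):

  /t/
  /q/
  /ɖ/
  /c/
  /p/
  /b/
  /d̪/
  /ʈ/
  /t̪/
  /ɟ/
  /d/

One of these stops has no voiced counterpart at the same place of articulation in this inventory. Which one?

/q/

Bilabial: /p/ ~ /b/
Dental: /t̪/ ~ /d̪/
Alveolar: /t/ ~ /d/
Retroflex: /ʈ/ ~ /ɖ/
Palatal: /c/ ~ /ɟ/
Uvular: only /q/ (voiceless); no voiced partner.
So /q/ is the unpaired segment.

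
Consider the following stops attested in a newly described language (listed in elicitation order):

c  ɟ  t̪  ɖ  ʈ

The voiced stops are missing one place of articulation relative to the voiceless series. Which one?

place of articulation  voiceless  voiced  
dental            t̪        —       
retroflex         ʈ         ɖ       
palatal           c         ɟ       
Every place of articulation has a voiced member except dental, where /d̪/ would be expected.

dental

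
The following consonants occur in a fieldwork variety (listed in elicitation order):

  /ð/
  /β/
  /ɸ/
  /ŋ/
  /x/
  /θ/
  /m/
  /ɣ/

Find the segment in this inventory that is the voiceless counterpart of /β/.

/ɸ/

/β/ is a voiced bilabial fricative.
The voiceless counterpart is a voiceless bilabial fricative — in this inventory, /ɸ/.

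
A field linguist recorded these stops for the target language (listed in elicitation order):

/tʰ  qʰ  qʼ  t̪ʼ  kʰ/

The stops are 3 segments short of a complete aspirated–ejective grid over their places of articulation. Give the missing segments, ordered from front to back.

place of articulation  aspirated  ejective
dental            —         t̪ʼ     
alveolar          tʰ        —       
velar             kʰ        —       
uvular            qʰ        qʼ      
Gaps, from front to back: dental lacks aspirated (/t̪ʰ/); alveolar lacks ejective (/tʼ/); velar lacks ejective (/kʼ/).

/t̪ʰ/, /tʼ/, /kʼ/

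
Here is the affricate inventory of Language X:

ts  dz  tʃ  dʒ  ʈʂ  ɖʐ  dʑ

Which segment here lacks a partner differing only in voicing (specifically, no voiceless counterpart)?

/dʑ/

Alveolar: /ts/ ~ /dz/
Postalveolar: /tʃ/ ~ /dʒ/
Retroflex: /ʈʂ/ ~ /ɖʐ/
Alveolo-palatal: only /dʑ/ (voiced); no voiceless partner.
So /dʑ/ is the unpaired segment.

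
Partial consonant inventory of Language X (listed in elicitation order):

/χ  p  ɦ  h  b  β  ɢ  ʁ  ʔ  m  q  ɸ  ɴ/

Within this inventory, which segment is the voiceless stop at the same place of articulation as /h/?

/h/ is a voiceless glottal fricative.
The voiceless stop at the same place is a voiceless glottal stop — in this inventory, /ʔ/.

/ʔ/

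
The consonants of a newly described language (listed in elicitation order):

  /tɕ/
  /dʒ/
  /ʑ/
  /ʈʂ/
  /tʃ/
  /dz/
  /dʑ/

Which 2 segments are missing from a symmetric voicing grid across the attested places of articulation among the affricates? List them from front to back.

/ts/, /ɖʐ/

Voiceless: /tʃ/ (postalveolar), /ʈʂ/ (retroflex), /tɕ/ (alveolo-palatal).
Voiced: /dz/ (alveolar), /dʒ/ (postalveolar), /dʑ/ (alveolo-palatal).
Gaps, from front to back: alveolar lacks voiceless (/ts/); retroflex lacks voiced (/ɖʐ/).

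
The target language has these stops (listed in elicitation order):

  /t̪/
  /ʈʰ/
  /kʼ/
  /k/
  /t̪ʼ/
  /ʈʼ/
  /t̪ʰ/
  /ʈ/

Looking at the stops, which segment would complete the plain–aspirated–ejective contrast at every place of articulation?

/kʰ/

Plain: /t̪/ (dental), /ʈ/ (retroflex), /k/ (velar).
Aspirated: /t̪ʰ/ (dental), /ʈʰ/ (retroflex).
Ejective: /t̪ʼ/ (dental), /ʈʼ/ (retroflex), /kʼ/ (velar).
The velar row has no aspirated member, so the gap is the aspirated velar stop /kʰ/.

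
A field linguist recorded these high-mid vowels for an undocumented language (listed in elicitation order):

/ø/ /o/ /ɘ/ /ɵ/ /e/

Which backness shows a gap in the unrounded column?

backness          unrounded  rounded 
front             e         ø       
central           ɘ         ɵ       
back              —         o       
Every backness has an unrounded member except back, where /ɤ/ would be expected.

back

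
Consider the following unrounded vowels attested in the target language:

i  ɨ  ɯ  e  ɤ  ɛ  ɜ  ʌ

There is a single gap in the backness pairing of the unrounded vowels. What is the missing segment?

Front: /i/ (high), /e/ (high-mid), /ɛ/ (low-mid).
Central: /ɨ/ (high), /ɜ/ (low-mid).
Back: /ɯ/ (high), /ɤ/ (high-mid), /ʌ/ (low-mid).
The high-mid row has no central member, so the gap is the high-mid central unrounded vowel /ɘ/.

/ɘ/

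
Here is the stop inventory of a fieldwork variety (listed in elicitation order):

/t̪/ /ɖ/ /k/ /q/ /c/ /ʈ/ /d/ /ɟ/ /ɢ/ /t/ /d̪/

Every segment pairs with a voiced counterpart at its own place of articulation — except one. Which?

/k/

Dental: /t̪/ ~ /d̪/
Alveolar: /t/ ~ /d/
Retroflex: /ʈ/ ~ /ɖ/
Palatal: /c/ ~ /ɟ/
Uvular: /q/ ~ /ɢ/
Velar: only /k/ (voiceless); no voiced partner.
So /k/ is the unpaired segment.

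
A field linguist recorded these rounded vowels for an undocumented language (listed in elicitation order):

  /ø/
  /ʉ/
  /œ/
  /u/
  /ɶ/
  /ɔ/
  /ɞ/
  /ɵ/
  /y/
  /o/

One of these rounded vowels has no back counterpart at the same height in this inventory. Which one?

High: /y/ ~ /ʉ/ ~ /u/
High-mid: /ø/ ~ /ɵ/ ~ /o/
Low-mid: /œ/ ~ /ɞ/ ~ /ɔ/
Low: only /ɶ/ (front); no back partner.
So /ɶ/ is the unpaired segment.

/ɶ/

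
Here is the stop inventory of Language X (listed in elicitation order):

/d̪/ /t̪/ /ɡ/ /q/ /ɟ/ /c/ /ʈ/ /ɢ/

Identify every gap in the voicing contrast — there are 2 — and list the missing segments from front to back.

/ɖ/, /k/

place of articulation  voiceless  voiced  
dental            t̪        d̪      
retroflex         ʈ         —       
palatal           c         ɟ       
velar             —         ɡ       
uvular            q         ɢ       
Gaps, from front to back: retroflex lacks voiced (/ɖ/); velar lacks voiceless (/k/).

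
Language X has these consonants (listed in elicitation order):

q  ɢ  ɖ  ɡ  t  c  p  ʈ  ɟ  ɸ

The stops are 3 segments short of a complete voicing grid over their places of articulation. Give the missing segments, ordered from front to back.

place of articulation  voiceless  voiced  
bilabial          p         —       
alveolar          t         —       
retroflex         ʈ         ɖ       
palatal           c         ɟ       
velar             —         ɡ       
uvular            q         ɢ       
Gaps, from front to back: bilabial lacks voiced (/b/); alveolar lacks voiced (/d/); velar lacks voiceless (/k/).

/b/, /d/, /k/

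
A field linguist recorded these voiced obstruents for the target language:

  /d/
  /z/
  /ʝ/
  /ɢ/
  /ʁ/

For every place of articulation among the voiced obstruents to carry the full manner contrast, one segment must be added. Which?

place of articulation  stop      fricative
alveolar          d         z       
palatal           —         ʝ       
uvular            ɢ         ʁ       
The palatal row has no stop member, so the gap is the palatal stop /ɟ/.

/ɟ/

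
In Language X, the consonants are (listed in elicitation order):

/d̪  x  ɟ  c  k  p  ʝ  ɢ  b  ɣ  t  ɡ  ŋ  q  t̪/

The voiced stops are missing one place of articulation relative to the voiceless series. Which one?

alveolar

place of articulation  voiceless  voiced  
bilabial          p         b       
dental            t̪        d̪      
alveolar          t         —       
palatal           c         ɟ       
velar             k         ɡ       
uvular            q         ɢ       
Every place of articulation has a voiced member except alveolar, where /d/ would be expected.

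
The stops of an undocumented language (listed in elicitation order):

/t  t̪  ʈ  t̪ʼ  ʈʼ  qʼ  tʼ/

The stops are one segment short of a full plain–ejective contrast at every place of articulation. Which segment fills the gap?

/q/

dental: plain /t̪/, ejective /t̪ʼ/.
alveolar: plain /t/, ejective /tʼ/.
retroflex: plain /ʈ/, ejective /ʈʼ/.
uvular: plain —, ejective /qʼ/.
The uvular row has no plain member, so the gap is the plain uvular stop /q/.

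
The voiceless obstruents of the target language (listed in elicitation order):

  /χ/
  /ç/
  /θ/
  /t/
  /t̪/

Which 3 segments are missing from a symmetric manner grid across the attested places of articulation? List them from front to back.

Stop: /t̪/ (dental), /t/ (alveolar).
Fricative: /θ/ (dental), /ç/ (palatal), /χ/ (uvular).
Gaps, from front to back: alveolar lacks fricative (/s/); palatal lacks stop (/c/); uvular lacks stop (/q/).

/s/, /c/, /q/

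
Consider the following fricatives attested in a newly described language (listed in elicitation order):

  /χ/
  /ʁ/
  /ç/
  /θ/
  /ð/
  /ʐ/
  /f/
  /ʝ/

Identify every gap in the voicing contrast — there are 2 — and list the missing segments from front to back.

place of articulation  voiceless  voiced  
labiodental       f         —       
dental            θ         ð       
retroflex         —         ʐ       
palatal           ç         ʝ       
uvular            χ         ʁ       
Gaps, from front to back: labiodental lacks voiced (/v/); retroflex lacks voiceless (/ʂ/).

/v/, /ʂ/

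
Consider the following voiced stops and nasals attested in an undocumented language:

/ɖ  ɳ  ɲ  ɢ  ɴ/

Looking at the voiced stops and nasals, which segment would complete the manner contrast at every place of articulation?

Oral stop: /ɖ/ (retroflex), /ɢ/ (uvular).
Nasal: /ɳ/ (retroflex), /ɲ/ (palatal), /ɴ/ (uvular).
The palatal row has no oral stop member, so the gap is the palatal oral stop /ɟ/.

/ɟ/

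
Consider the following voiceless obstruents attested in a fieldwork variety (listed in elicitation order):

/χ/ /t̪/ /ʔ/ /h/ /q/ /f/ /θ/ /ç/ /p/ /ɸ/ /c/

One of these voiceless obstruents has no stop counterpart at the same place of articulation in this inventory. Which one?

/f/

Bilabial: /p/ ~ /ɸ/
Dental: /t̪/ ~ /θ/
Palatal: /c/ ~ /ç/
Uvular: /q/ ~ /χ/
Glottal: /ʔ/ ~ /h/
Labiodental: only /f/ (fricative); no stop partner.
So /f/ is the unpaired segment.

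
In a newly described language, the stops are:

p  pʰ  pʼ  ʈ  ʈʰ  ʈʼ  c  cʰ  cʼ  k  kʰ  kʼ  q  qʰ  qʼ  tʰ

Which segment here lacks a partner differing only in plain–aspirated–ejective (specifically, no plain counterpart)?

Bilabial: /p/ ~ /pʰ/ ~ /pʼ/
Retroflex: /ʈ/ ~ /ʈʰ/ ~ /ʈʼ/
Palatal: /c/ ~ /cʰ/ ~ /cʼ/
Velar: /k/ ~ /kʰ/ ~ /kʼ/
Uvular: /q/ ~ /qʰ/ ~ /qʼ/
Alveolar: only /tʰ/ (aspirated); no plain partner.
So /tʰ/ is the unpaired segment.

/tʰ/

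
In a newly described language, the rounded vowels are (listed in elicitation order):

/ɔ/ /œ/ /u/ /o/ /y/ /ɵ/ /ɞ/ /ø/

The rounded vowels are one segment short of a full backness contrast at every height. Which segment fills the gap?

/ʉ/

height            front     central   back    
high              y         —         u       
high-mid          ø         ɵ         o       
low-mid           œ         ɞ         ɔ       
The high row has no central member, so the gap is the high central rounded vowel /ʉ/.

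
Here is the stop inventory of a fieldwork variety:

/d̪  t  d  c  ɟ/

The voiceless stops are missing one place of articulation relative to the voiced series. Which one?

dental: voiceless —, voiced /d̪/.
alveolar: voiceless /t/, voiced /d/.
palatal: voiceless /c/, voiced /ɟ/.
Every place of articulation has a voiceless member except dental, where /t̪/ would be expected.

dental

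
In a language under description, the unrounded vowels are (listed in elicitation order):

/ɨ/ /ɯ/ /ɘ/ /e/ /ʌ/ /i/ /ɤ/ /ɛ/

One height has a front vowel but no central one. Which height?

high: front /i/, central /ɨ/, back /ɯ/.
high-mid: front /e/, central /ɘ/, back /ɤ/.
low-mid: front /ɛ/, central —, back /ʌ/.
Every height has a central member except low-mid, where /ɜ/ would be expected.

low-mid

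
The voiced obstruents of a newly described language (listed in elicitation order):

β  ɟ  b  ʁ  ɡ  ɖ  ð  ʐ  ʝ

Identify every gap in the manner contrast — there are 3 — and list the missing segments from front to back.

bilabial: stop /b/, fricative /β/.
dental: stop —, fricative /ð/.
retroflex: stop /ɖ/, fricative /ʐ/.
palatal: stop /ɟ/, fricative /ʝ/.
velar: stop /ɡ/, fricative —.
uvular: stop —, fricative /ʁ/.
Gaps, from front to back: dental lacks stop (/d̪/); velar lacks fricative (/ɣ/); uvular lacks stop (/ɢ/).

/d̪/, /ɣ/, /ɢ/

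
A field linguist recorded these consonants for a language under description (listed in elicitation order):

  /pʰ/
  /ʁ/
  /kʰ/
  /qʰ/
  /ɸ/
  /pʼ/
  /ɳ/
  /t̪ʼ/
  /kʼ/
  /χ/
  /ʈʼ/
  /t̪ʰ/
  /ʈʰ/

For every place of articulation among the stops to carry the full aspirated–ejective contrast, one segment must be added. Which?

/qʼ/

bilabial: aspirated /pʰ/, ejective /pʼ/.
dental: aspirated /t̪ʰ/, ejective /t̪ʼ/.
retroflex: aspirated /ʈʰ/, ejective /ʈʼ/.
velar: aspirated /kʰ/, ejective /kʼ/.
uvular: aspirated /qʰ/, ejective —.
The uvular row has no ejective member, so the gap is the ejective uvular stop /qʼ/.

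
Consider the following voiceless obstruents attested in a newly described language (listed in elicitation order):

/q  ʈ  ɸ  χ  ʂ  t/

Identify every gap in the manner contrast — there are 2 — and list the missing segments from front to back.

place of articulation  stop      fricative
bilabial          —         ɸ       
alveolar          t         —       
retroflex         ʈ         ʂ       
uvular            q         χ       
Gaps, from front to back: bilabial lacks stop (/p/); alveolar lacks fricative (/s/).

/p/, /s/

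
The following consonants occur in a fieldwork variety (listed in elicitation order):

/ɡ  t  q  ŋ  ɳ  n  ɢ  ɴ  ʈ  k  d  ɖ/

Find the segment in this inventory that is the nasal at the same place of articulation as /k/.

/ŋ/

/k/ is a voiceless velar stop.
The nasal at the same place is a velar nasal — in this inventory, /ŋ/.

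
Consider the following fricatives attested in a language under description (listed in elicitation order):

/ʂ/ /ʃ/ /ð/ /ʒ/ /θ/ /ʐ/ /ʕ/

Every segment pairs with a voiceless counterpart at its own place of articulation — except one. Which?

Dental: /θ/ ~ /ð/
Postalveolar: /ʃ/ ~ /ʒ/
Retroflex: /ʂ/ ~ /ʐ/
Pharyngeal: only /ʕ/ (voiced); no voiceless partner.
So /ʕ/ is the unpaired segment.

/ʕ/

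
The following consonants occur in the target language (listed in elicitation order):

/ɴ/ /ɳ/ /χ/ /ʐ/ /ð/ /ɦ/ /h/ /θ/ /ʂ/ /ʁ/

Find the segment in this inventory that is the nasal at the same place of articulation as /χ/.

/ɴ/

/χ/ is a voiceless uvular fricative.
The nasal at the same place is an uvular nasal — in this inventory, /ɴ/.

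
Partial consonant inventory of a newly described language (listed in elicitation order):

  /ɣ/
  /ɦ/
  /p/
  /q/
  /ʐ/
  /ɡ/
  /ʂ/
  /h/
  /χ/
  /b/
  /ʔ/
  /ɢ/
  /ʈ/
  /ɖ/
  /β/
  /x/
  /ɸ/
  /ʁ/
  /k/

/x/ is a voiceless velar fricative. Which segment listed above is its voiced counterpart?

The voiced counterpart is a voiced velar fricative — in this inventory, /ɣ/.

/ɣ/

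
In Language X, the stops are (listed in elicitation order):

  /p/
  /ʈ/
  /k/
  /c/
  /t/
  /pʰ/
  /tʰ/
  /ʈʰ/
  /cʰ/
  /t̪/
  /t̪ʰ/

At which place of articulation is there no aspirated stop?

velar

place of articulation  plain     aspirated
bilabial          p         pʰ      
dental            t̪        t̪ʰ     
alveolar          t         tʰ      
retroflex         ʈ         ʈʰ      
palatal           c         cʰ      
velar             k         —       
Every place of articulation has an aspirated member except velar, where /kʰ/ would be expected.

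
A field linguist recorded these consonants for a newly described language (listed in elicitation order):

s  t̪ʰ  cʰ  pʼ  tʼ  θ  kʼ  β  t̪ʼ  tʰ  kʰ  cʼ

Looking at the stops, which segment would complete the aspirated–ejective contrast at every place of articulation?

place of articulation  aspirated  ejective
bilabial          —         pʼ      
dental            t̪ʰ       t̪ʼ     
alveolar          tʰ        tʼ      
palatal           cʰ        cʼ      
velar             kʰ        kʼ      
The bilabial row has no aspirated member, so the gap is the aspirated bilabial stop /pʰ/.

/pʰ/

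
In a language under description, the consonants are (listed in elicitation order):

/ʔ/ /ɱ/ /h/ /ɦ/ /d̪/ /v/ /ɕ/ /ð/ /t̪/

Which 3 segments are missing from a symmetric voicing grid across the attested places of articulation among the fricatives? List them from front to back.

place of articulation  voiceless  voiced  
labiodental       —         v       
dental            —         ð       
alveolo-palatal   ɕ         —       
glottal           h         ɦ       
Gaps, from front to back: labiodental lacks voiceless (/f/); dental lacks voiceless (/θ/); alveolo-palatal lacks voiced (/ʑ/).

/f/, /θ/, /ʑ/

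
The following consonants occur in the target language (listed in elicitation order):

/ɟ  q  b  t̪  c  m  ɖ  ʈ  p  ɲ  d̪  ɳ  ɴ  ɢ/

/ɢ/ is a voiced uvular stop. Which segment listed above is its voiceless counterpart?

The voiceless counterpart is a voiceless uvular stop — in this inventory, /q/.

/q/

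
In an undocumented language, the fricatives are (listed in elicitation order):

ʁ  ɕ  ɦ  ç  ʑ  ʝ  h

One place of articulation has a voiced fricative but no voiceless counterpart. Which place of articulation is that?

uvular

alveolo-palatal: voiceless /ɕ/, voiced /ʑ/.
palatal: voiceless /ç/, voiced /ʝ/.
uvular: voiceless —, voiced /ʁ/.
glottal: voiceless /h/, voiced /ɦ/.
Every place of articulation has a voiceless member except uvular, where /χ/ would be expected.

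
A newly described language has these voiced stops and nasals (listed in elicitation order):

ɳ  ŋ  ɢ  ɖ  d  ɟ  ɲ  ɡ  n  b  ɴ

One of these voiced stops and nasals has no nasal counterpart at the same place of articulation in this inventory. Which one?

Alveolar: /d/ ~ /n/
Retroflex: /ɖ/ ~ /ɳ/
Palatal: /ɟ/ ~ /ɲ/
Velar: /ɡ/ ~ /ŋ/
Uvular: /ɢ/ ~ /ɴ/
Bilabial: only /b/ (oral stop); no nasal partner.
So /b/ is the unpaired segment.

/b/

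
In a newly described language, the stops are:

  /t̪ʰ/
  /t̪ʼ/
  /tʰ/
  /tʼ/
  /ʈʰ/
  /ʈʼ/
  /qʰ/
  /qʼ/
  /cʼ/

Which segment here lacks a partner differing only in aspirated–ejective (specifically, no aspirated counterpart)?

Dental: /t̪ʰ/ ~ /t̪ʼ/
Alveolar: /tʰ/ ~ /tʼ/
Retroflex: /ʈʰ/ ~ /ʈʼ/
Uvular: /qʰ/ ~ /qʼ/
Palatal: only /cʼ/ (ejective); no aspirated partner.
So /cʼ/ is the unpaired segment.

/cʼ/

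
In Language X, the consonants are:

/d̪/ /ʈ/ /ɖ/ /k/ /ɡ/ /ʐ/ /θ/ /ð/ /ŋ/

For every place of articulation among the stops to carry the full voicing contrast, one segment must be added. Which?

/t̪/

place of articulation  voiceless  voiced  
dental            —         d̪      
retroflex         ʈ         ɖ       
velar             k         ɡ       
The dental row has no voiceless member, so the gap is the voiceless dental stop /t̪/.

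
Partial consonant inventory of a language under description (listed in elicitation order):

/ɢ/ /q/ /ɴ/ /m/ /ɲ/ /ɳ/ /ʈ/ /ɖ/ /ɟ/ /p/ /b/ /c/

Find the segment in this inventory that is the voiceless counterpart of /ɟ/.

/c/

/ɟ/ is a voiced palatal stop.
The voiceless counterpart is a voiceless palatal stop — in this inventory, /c/.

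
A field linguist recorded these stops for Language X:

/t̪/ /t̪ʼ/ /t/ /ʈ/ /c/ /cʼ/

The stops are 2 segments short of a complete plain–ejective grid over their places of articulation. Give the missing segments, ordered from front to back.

place of articulation  plain     ejective
dental            t̪        t̪ʼ     
alveolar          t         —       
retroflex         ʈ         —       
palatal           c         cʼ      
Gaps, from front to back: alveolar lacks ejective (/tʼ/); retroflex lacks ejective (/ʈʼ/).

/tʼ/, /ʈʼ/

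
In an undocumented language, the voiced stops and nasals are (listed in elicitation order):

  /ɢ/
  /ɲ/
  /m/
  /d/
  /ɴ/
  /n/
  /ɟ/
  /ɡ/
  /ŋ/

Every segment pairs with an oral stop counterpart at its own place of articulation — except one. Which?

Alveolar: /d/ ~ /n/
Palatal: /ɟ/ ~ /ɲ/
Velar: /ɡ/ ~ /ŋ/
Uvular: /ɢ/ ~ /ɴ/
Bilabial: only /m/ (nasal); no oral stop partner.
So /m/ is the unpaired segment.

/m/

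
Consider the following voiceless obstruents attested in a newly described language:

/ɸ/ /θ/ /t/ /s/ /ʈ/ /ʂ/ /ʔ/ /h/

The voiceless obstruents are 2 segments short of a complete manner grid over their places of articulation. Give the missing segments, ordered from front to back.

/p/, /t̪/

place of articulation  stop      fricative
bilabial          —         ɸ       
dental            —         θ       
alveolar          t         s       
retroflex         ʈ         ʂ       
glottal           ʔ         h       
Gaps, from front to back: bilabial lacks stop (/p/); dental lacks stop (/t̪/).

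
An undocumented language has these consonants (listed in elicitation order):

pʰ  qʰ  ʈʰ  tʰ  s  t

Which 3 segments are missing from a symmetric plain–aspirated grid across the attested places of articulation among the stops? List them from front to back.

/p/, /ʈ/, /q/

place of articulation  plain     aspirated
bilabial          —         pʰ      
alveolar          t         tʰ      
retroflex         —         ʈʰ      
uvular            —         qʰ      
Gaps, from front to back: bilabial lacks plain (/p/); retroflex lacks plain (/ʈ/); uvular lacks plain (/q/).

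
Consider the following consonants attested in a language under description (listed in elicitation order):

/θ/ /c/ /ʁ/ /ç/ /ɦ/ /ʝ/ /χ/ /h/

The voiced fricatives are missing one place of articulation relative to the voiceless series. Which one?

dental: voiceless /θ/, voiced —.
palatal: voiceless /ç/, voiced /ʝ/.
uvular: voiceless /χ/, voiced /ʁ/.
glottal: voiceless /h/, voiced /ɦ/.
Every place of articulation has a voiced member except dental, where /ð/ would be expected.

dental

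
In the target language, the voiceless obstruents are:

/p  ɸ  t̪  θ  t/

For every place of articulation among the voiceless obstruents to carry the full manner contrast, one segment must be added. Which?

/s/

Stop: /p/ (bilabial), /t̪/ (dental), /t/ (alveolar).
Fricative: /ɸ/ (bilabial), /θ/ (dental).
The alveolar row has no fricative member, so the gap is the alveolar fricative /s/.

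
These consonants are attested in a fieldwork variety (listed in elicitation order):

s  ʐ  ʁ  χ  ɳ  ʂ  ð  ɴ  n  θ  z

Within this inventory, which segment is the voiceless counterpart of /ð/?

/ð/ is a voiced dental fricative.
The voiceless counterpart is a voiceless dental fricative — in this inventory, /θ/.

/θ/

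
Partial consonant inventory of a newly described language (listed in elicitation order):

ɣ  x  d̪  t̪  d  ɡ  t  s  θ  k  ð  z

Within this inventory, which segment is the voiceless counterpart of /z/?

/z/ is a voiced alveolar fricative.
The voiceless counterpart is a voiceless alveolar fricative — in this inventory, /s/.

/s/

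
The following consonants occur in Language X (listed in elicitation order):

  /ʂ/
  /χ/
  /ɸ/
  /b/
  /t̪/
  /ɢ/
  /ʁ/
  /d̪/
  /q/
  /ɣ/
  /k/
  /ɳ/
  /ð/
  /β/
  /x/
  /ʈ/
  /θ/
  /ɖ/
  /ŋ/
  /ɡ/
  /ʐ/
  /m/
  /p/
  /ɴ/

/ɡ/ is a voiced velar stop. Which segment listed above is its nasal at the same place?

/ŋ/

The nasal at the same place is a velar nasal — in this inventory, /ŋ/.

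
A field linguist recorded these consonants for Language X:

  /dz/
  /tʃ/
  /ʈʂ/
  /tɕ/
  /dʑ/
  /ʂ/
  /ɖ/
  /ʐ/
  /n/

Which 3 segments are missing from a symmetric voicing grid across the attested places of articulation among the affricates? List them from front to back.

/ts/, /dʒ/, /ɖʐ/

Voiceless: /tʃ/ (postalveolar), /ʈʂ/ (retroflex), /tɕ/ (alveolo-palatal).
Voiced: /dz/ (alveolar), /dʑ/ (alveolo-palatal).
Gaps, from front to back: alveolar lacks voiceless (/ts/); postalveolar lacks voiced (/dʒ/); retroflex lacks voiced (/ɖʐ/).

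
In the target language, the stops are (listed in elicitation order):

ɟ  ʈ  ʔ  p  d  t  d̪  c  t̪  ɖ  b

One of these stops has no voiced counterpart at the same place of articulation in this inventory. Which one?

Bilabial: /p/ ~ /b/
Dental: /t̪/ ~ /d̪/
Alveolar: /t/ ~ /d/
Retroflex: /ʈ/ ~ /ɖ/
Palatal: /c/ ~ /ɟ/
Glottal: only /ʔ/ (voiceless); no voiced partner.
So /ʔ/ is the unpaired segment.

/ʔ/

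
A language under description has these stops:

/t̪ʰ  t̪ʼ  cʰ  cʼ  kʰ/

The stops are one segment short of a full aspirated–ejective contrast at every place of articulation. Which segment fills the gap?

/kʼ/

dental: aspirated /t̪ʰ/, ejective /t̪ʼ/.
palatal: aspirated /cʰ/, ejective /cʼ/.
velar: aspirated /kʰ/, ejective —.
The velar row has no ejective member, so the gap is the ejective velar stop /kʼ/.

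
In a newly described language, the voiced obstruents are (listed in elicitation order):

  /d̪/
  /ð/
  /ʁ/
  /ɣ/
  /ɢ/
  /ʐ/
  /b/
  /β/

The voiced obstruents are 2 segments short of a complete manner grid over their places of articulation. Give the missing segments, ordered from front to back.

bilabial: stop /b/, fricative /β/.
dental: stop /d̪/, fricative /ð/.
retroflex: stop —, fricative /ʐ/.
velar: stop —, fricative /ɣ/.
uvular: stop /ɢ/, fricative /ʁ/.
Gaps, from front to back: retroflex lacks stop (/ɖ/); velar lacks stop (/ɡ/).

/ɖ/, /ɡ/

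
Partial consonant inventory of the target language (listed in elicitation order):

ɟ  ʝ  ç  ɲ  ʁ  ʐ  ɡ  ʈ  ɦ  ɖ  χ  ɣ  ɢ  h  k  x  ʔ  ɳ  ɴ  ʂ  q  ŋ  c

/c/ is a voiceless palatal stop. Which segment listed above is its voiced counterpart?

/ɟ/

The voiced counterpart is a voiced palatal stop — in this inventory, /ɟ/.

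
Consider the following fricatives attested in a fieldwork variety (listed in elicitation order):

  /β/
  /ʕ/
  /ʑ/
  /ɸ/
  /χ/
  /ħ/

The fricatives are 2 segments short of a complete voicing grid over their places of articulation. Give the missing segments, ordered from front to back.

/ɕ/, /ʁ/

place of articulation  voiceless  voiced  
bilabial          ɸ         β       
alveolo-palatal   —         ʑ       
uvular            χ         —       
pharyngeal        ħ         ʕ       
Gaps, from front to back: alveolo-palatal lacks voiceless (/ɕ/); uvular lacks voiced (/ʁ/).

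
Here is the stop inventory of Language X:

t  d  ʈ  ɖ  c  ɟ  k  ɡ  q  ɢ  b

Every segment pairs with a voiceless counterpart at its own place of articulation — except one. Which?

/b/

Alveolar: /t/ ~ /d/
Retroflex: /ʈ/ ~ /ɖ/
Palatal: /c/ ~ /ɟ/
Velar: /k/ ~ /ɡ/
Uvular: /q/ ~ /ɢ/
Bilabial: only /b/ (voiced); no voiceless partner.
So /b/ is the unpaired segment.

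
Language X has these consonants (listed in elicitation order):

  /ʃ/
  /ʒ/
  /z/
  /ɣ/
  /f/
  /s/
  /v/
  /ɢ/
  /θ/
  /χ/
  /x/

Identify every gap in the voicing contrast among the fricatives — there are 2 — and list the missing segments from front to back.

/ð/, /ʁ/

Voiceless: /f/ (labiodental), /θ/ (dental), /s/ (alveolar), /ʃ/ (postalveolar), /x/ (velar), /χ/ (uvular).
Voiced: /v/ (labiodental), /z/ (alveolar), /ʒ/ (postalveolar), /ɣ/ (velar).
Gaps, from front to back: dental lacks voiced (/ð/); uvular lacks voiced (/ʁ/).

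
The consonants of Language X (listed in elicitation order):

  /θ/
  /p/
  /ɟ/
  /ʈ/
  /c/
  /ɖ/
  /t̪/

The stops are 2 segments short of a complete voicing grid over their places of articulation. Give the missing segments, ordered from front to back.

/b/, /d̪/

bilabial: voiceless /p/, voiced —.
dental: voiceless /t̪/, voiced —.
retroflex: voiceless /ʈ/, voiced /ɖ/.
palatal: voiceless /c/, voiced /ɟ/.
Gaps, from front to back: bilabial lacks voiced (/b/); dental lacks voiced (/d̪/).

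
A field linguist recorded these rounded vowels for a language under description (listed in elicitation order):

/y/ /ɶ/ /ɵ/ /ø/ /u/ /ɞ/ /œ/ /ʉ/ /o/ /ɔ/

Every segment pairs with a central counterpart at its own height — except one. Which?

High: /y/ ~ /ʉ/ ~ /u/
High-mid: /ø/ ~ /ɵ/ ~ /o/
Low-mid: /œ/ ~ /ɞ/ ~ /ɔ/
Low: only /ɶ/ (front); no central partner.
So /ɶ/ is the unpaired segment.

/ɶ/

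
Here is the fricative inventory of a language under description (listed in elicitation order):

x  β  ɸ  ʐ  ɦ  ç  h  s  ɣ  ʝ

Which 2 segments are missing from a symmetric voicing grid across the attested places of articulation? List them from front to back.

/z/, /ʂ/

Voiceless: /ɸ/ (bilabial), /s/ (alveolar), /ç/ (palatal), /x/ (velar), /h/ (glottal).
Voiced: /β/ (bilabial), /ʐ/ (retroflex), /ʝ/ (palatal), /ɣ/ (velar), /ɦ/ (glottal).
Gaps, from front to back: alveolar lacks voiced (/z/); retroflex lacks voiceless (/ʂ/).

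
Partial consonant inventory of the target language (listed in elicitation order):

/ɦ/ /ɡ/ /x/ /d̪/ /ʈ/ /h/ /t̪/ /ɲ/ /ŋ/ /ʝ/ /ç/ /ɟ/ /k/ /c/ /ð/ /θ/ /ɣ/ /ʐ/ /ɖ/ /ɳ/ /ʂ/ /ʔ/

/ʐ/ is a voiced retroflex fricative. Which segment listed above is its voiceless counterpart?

/ʂ/

The voiceless counterpart is a voiceless retroflex fricative — in this inventory, /ʂ/.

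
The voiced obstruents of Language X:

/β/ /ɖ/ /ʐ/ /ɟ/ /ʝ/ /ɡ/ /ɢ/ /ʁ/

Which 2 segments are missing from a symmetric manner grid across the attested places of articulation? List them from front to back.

/b/, /ɣ/

place of articulation  stop      fricative
bilabial          —         β       
retroflex         ɖ         ʐ       
palatal           ɟ         ʝ       
velar             ɡ         —       
uvular            ɢ         ʁ       
Gaps, from front to back: bilabial lacks stop (/b/); velar lacks fricative (/ɣ/).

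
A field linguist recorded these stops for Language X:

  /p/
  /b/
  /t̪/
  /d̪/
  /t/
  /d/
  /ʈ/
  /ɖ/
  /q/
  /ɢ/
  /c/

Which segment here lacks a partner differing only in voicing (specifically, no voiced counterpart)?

Bilabial: /p/ ~ /b/
Dental: /t̪/ ~ /d̪/
Alveolar: /t/ ~ /d/
Retroflex: /ʈ/ ~ /ɖ/
Uvular: /q/ ~ /ɢ/
Palatal: only /c/ (voiceless); no voiced partner.
So /c/ is the unpaired segment.

/c/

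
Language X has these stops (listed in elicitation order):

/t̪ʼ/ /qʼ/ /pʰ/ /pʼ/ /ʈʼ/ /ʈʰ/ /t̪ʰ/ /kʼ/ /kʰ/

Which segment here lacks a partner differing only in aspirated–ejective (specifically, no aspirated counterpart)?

Bilabial: /pʰ/ ~ /pʼ/
Dental: /t̪ʰ/ ~ /t̪ʼ/
Retroflex: /ʈʰ/ ~ /ʈʼ/
Velar: /kʰ/ ~ /kʼ/
Uvular: only /qʼ/ (ejective); no aspirated partner.
So /qʼ/ is the unpaired segment.

/qʼ/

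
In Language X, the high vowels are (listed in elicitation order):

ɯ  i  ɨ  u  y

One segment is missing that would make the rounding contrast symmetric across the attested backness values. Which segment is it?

/ʉ/

front: unrounded /i/, rounded /y/.
central: unrounded /ɨ/, rounded —.
back: unrounded /ɯ/, rounded /u/.
The central row has no rounded member, so the gap is the central rounded vowel /ʉ/.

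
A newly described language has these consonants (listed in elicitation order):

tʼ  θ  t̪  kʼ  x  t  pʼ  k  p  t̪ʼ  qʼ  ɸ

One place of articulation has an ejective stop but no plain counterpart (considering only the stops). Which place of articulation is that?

uvular

Plain: /p/ (bilabial), /t̪/ (dental), /t/ (alveolar), /k/ (velar).
Ejective: /pʼ/ (bilabial), /t̪ʼ/ (dental), /tʼ/ (alveolar), /kʼ/ (velar), /qʼ/ (uvular).
Every place of articulation has a plain member except uvular, where /q/ would be expected.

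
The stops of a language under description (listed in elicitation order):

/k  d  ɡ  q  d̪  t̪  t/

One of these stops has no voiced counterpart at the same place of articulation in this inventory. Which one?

/q/

Dental: /t̪/ ~ /d̪/
Alveolar: /t/ ~ /d/
Velar: /k/ ~ /ɡ/
Uvular: only /q/ (voiceless); no voiced partner.
So /q/ is the unpaired segment.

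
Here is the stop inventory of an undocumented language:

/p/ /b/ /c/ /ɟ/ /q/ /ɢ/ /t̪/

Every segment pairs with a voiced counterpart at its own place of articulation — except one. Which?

Bilabial: /p/ ~ /b/
Palatal: /c/ ~ /ɟ/
Uvular: /q/ ~ /ɢ/
Dental: only /t̪/ (voiceless); no voiced partner.
So /t̪/ is the unpaired segment.

/t̪/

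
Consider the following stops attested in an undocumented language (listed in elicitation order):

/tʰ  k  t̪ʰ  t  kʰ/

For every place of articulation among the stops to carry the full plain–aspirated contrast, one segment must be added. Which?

place of articulation  plain     aspirated
dental            —         t̪ʰ     
alveolar          t         tʰ      
velar             k         kʰ      
The dental row has no plain member, so the gap is the plain dental stop /t̪/.

/t̪/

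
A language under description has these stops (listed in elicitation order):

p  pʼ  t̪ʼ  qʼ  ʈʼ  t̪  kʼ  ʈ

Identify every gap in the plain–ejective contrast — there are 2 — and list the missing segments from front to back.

/k/, /q/

place of articulation  plain     ejective
bilabial          p         pʼ      
dental            t̪        t̪ʼ     
retroflex         ʈ         ʈʼ      
velar             —         kʼ      
uvular            —         qʼ      
Gaps, from front to back: velar lacks plain (/k/); uvular lacks plain (/q/).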